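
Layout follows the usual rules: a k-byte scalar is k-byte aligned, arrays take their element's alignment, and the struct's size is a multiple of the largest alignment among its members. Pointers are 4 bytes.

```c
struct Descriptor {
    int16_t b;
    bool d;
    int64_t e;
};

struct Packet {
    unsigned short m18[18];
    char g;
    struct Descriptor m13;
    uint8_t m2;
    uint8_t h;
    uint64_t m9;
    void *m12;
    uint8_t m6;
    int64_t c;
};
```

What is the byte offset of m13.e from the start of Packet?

Descriptor: b at 0 (size 2, align 2) → ends 2; d at 2 (size 1, align 1) → ends 3; pad 5 to align 8 for e; e at 8 (size 8, align 8) → ends 16; total 16 bytes, alignment 8
m18 at 0 (size 36, align 2) → ends 36
g at 36 (size 1, align 1) → ends 37
pad 3 to align 8 for m13
m13 at 40 (size 16, align 8) → ends 56
within Descriptor: e at 8
40 + 8 = 48

48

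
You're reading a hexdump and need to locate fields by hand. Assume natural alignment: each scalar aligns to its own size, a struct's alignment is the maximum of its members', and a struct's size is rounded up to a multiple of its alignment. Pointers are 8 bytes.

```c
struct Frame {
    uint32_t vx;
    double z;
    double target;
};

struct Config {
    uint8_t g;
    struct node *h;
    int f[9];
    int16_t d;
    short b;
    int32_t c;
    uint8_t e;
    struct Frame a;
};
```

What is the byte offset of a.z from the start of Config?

Frame: vx at 0 (size 4, align 4) → ends 4; pad 4 to align 8 for z; z at 8 (size 8, align 8) → ends 16; target at 16 (size 8, align 8) → ends 24; total 24 bytes, alignment 8
g at 0 (size 1, align 1) → ends 1
pad 7 to align 8 for h
h at 8 (size 8, align 8) → ends 16
f at 16 (size 36, align 4) → ends 52
d at 52 (size 2, align 2) → ends 54
b at 54 (size 2, align 2) → ends 56
c at 56 (size 4, align 4) → ends 60
e at 60 (size 1, align 1) → ends 61
pad 3 to align 8 for a
a at 64 (size 24, align 8) → ends 88
within Frame: z at 8
64 + 8 = 72

72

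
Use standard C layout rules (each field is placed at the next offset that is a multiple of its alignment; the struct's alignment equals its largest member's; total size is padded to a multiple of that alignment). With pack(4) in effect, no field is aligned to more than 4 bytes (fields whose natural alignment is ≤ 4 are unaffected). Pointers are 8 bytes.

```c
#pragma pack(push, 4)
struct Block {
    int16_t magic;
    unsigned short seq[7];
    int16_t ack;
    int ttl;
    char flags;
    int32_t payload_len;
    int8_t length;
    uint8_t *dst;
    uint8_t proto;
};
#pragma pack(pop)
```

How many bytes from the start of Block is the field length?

0..2  magic  (2B, 2-aligned)
2..16  seq  (14B, 2-aligned)
16..18  ack  (2B, 2-aligned)
18..20  -- padding (2B)
20..24  ttl  (4B, 4-aligned)
24..25  flags  (1B, 1-aligned)
25..28  -- padding (3B)
28..32  payload_len  (4B, 4-aligned)
32..33  length  (1B, 1-aligned)

32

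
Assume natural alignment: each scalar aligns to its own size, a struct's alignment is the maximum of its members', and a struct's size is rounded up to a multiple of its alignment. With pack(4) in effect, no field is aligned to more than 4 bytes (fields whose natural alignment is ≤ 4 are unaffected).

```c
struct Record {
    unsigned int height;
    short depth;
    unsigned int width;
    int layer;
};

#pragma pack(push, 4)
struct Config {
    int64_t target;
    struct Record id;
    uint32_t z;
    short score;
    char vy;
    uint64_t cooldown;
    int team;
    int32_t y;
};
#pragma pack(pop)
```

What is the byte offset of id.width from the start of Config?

Record: @0: height [4B, align 4] → 4; @4: depth [2B, align 2] → 6; +2 pad (align 4); @8: width [4B, align 4] → 12; @12: layer [4B, align 4] → 16; size 16, align 4
@0: target [8B, align 4] → 8
@8: id [16B, align 4] → 24
within Record: width at 8
8 + 8 = 16

16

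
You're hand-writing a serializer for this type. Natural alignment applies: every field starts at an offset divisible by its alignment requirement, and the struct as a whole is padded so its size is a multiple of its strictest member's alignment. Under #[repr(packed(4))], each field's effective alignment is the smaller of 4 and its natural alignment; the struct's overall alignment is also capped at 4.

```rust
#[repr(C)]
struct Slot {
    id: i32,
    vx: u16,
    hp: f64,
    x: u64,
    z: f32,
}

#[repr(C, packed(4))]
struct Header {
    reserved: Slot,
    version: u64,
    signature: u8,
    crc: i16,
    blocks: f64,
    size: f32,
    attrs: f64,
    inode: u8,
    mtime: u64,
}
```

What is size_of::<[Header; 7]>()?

532

Slot: id at 0 (size 4, align 4) → ends 4; vx at 4 (size 2, align 2) → ends 6; pad 2 to align 8 for hp; hp at 8 (size 8, align 8) → ends 16; x at 16 (size 8, align 8) → ends 24; z at 24 (size 4, align 4) → ends 28; tail pad 4 to reach multiple of 8; total 32 bytes, alignment 8
reserved at 0 (size 32, align 4) → ends 32
version at 32 (size 8, align 4) → ends 40
signature at 40 (size 1, align 1) → ends 41
pad 1 to align 2 for crc
crc at 42 (size 2, align 2) → ends 44
blocks at 44 (size 8, align 4) → ends 52
size at 52 (size 4, align 4) → ends 56
attrs at 56 (size 8, align 4) → ends 64
inode at 64 (size 1, align 1) → ends 65
pad 3 to align 4 for mtime
mtime at 68 (size 8, align 4) → ends 76
total 76 bytes, alignment 4
array of 7: 7 × 76 = 532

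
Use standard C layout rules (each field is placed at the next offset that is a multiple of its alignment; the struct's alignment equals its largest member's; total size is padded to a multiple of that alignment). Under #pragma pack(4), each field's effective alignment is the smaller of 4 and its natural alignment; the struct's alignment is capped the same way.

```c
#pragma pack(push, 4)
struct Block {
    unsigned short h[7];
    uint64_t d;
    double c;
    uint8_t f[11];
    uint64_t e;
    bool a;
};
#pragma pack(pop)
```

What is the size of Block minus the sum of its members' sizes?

h at 0 (size 14, align 2) → ends 14
pad 2 to align 4 for d
d at 16 (size 8, align 4) → ends 24
c at 24 (size 8, align 4) → ends 32
f at 32 (size 11, align 1) → ends 43
pad 1 to align 4 for e
e at 44 (size 8, align 4) → ends 52
a at 52 (size 1, align 1) → ends 53
tail pad 3 to reach multiple of 4
total 56 bytes, alignment 4
data bytes 50, size 56 → padding 6

6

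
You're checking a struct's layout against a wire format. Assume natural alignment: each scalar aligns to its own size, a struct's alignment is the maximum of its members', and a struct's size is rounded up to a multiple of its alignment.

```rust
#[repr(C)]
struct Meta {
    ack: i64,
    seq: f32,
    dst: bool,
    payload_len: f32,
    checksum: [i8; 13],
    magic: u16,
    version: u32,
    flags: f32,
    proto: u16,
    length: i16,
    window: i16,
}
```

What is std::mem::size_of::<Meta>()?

ack at 0 (size 8, align 8) → ends 8
seq at 8 (size 4, align 4) → ends 12
dst at 12 (size 1, align 1) → ends 13
pad 3 to align 4 for payload_len
payload_len at 16 (size 4, align 4) → ends 20
checksum at 20 (size 13, align 1) → ends 33
pad 1 to align 2 for magic
magic at 34 (size 2, align 2) → ends 36
version at 36 (size 4, align 4) → ends 40
flags at 40 (size 4, align 4) → ends 44
proto at 44 (size 2, align 2) → ends 46
length at 46 (size 2, align 2) → ends 48
window at 48 (size 2, align 2) → ends 50
tail pad 6 to reach multiple of 8
total 56 bytes, alignment 8

56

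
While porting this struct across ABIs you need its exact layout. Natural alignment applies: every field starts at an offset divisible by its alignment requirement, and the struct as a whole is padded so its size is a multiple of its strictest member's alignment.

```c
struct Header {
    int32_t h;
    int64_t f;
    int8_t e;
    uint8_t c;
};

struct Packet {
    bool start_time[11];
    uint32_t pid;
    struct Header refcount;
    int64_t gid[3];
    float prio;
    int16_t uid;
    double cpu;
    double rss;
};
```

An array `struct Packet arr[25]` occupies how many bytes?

Header: @0: h [4B, align 4] → 4; +4 pad (align 8); @8: f [8B, align 8] → 16; @16: e [1B, align 1] → 17; @17: c [1B, align 1] → 18; +6 tail pad (align 8); size 24, align 8
@0: start_time [11B, align 1] → 11
+1 pad (align 4)
@12: pid [4B, align 4] → 16
@16: refcount [24B, align 8] → 40
@40: gid [24B, align 8] → 64
@64: prio [4B, align 4] → 68
@68: uid [2B, align 2] → 70
+2 pad (align 8)
@72: cpu [8B, align 8] → 80
@80: rss [8B, align 8] → 88
size 88, align 8
array of 25: 25 × 88 = 2200

2200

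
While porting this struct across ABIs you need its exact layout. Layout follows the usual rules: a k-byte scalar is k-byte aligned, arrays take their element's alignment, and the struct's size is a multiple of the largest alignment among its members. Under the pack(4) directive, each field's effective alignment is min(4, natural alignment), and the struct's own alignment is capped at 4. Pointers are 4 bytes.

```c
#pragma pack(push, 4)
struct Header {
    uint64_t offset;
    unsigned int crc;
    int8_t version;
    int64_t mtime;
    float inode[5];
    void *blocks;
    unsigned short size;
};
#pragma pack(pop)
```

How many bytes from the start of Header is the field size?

48

0..8  offset  (8B, 4-aligned)
8..12  crc  (4B, 4-aligned)
12..13  version  (1B, 1-aligned)
13..16  -- padding (3B)
16..24  mtime  (8B, 4-aligned)
24..44  inode  (20B, 4-aligned)
44..48  blocks  (4B, 4-aligned)
48..50  size  (2B, 2-aligned)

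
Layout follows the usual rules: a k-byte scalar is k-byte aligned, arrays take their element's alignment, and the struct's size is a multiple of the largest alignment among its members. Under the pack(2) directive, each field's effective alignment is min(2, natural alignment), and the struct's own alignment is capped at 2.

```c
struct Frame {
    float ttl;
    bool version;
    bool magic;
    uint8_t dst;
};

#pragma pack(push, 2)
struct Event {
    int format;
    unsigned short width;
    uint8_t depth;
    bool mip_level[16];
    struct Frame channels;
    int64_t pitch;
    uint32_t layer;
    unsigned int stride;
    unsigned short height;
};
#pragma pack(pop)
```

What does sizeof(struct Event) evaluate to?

50 bytes

Frame: ttl at 0 (size 4, align 4) → ends 4; version at 4 (size 1, align 1) → ends 5; magic at 5 (size 1, align 1) → ends 6; dst at 6 (size 1, align 1) → ends 7; tail pad 1 to reach multiple of 4; total 8 bytes, alignment 4
format at 0 (size 4, align 2) → ends 4
width at 4 (size 2, align 2) → ends 6
depth at 6 (size 1, align 1) → ends 7
mip_level at 7 (size 16, align 1) → ends 23
pad 1 to align 2 for channels
channels at 24 (size 8, align 2) → ends 32
pitch at 32 (size 8, align 2) → ends 40
layer at 40 (size 4, align 2) → ends 44
stride at 44 (size 4, align 2) → ends 48
height at 48 (size 2, align 2) → ends 50
total 50 bytes, alignment 2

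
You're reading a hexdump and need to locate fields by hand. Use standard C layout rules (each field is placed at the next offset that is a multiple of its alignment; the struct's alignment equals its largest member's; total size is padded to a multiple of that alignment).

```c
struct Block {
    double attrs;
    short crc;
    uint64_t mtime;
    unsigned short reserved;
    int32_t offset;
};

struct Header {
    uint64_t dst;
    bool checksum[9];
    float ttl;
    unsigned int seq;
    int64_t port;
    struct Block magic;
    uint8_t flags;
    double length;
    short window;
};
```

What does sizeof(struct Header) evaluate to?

Block: 0..8  attrs  (8B, 8-aligned); 8..10  crc  (2B, 2-aligned); 10..16  -- padding (6B); 16..24  mtime  (8B, 8-aligned); 24..26  reserved  (2B, 2-aligned); 26..28  -- padding (2B); 28..32  offset  (4B, 4-aligned); sizeof = 32, alignof = 8
0..8  dst  (8B, 8-aligned)
8..17  checksum  (9B, 1-aligned)
17..20  -- padding (3B)
20..24  ttl  (4B, 4-aligned)
24..28  seq  (4B, 4-aligned)
28..32  -- padding (4B)
32..40  port  (8B, 8-aligned)
40..72  magic  (32B, 8-aligned)
72..73  flags  (1B, 1-aligned)
73..80  -- padding (7B)
80..88  length  (8B, 8-aligned)
88..90  window  (2B, 2-aligned)
90..96  -- tail padding (6B)
sizeof = 96, alignof = 8

96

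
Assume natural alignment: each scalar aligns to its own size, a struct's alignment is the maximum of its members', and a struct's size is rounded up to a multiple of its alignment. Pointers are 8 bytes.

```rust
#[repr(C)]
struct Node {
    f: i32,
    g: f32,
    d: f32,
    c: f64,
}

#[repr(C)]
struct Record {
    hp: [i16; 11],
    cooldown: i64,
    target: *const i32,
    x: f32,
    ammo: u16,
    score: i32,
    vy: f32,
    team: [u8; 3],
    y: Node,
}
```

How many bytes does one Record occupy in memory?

Node: f at 0 (size 4, align 4) → ends 4; g at 4 (size 4, align 4) → ends 8; d at 8 (size 4, align 4) → ends 12; pad 4 to align 8 for c; c at 16 (size 8, align 8) → ends 24; total 24 bytes, alignment 8
hp at 0 (size 22, align 2) → ends 22
pad 2 to align 8 for cooldown
cooldown at 24 (size 8, align 8) → ends 32
target at 32 (size 8, align 8) → ends 40
x at 40 (size 4, align 4) → ends 44
ammo at 44 (size 2, align 2) → ends 46
pad 2 to align 4 for score
score at 48 (size 4, align 4) → ends 52
vy at 52 (size 4, align 4) → ends 56
team at 56 (size 3, align 1) → ends 59
pad 5 to align 8 for y
y at 64 (size 24, align 8) → ends 88
total 88 bytes, alignment 8

88 bytes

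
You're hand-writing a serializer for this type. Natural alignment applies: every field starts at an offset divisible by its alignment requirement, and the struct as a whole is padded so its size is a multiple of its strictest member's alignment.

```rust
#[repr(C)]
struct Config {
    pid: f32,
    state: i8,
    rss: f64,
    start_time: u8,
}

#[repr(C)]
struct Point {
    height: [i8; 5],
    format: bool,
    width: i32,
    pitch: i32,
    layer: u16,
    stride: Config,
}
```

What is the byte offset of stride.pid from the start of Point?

24

Config: 0..4  pid  (4B, 4-aligned); 4..5  state  (1B, 1-aligned); 5..8  -- padding (3B); 8..16  rss  (8B, 8-aligned); 16..17  start_time  (1B, 1-aligned); 17..24  -- tail padding (7B); sizeof = 24, alignof = 8
0..5  height  (5B, 1-aligned)
5..6  format  (1B, 1-aligned)
6..8  -- padding (2B)
8..12  width  (4B, 4-aligned)
12..16  pitch  (4B, 4-aligned)
16..18  layer  (2B, 2-aligned)
18..24  -- padding (6B)
24..48  stride  (24B, 8-aligned)
within Config: pid at 0
24 + 0 = 24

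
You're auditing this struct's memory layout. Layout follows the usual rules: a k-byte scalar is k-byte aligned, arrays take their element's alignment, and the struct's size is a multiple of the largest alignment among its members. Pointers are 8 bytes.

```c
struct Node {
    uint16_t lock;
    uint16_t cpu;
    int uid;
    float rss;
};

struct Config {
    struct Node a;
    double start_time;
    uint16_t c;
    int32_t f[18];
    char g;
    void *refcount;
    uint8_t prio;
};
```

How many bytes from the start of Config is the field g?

100

Node: lock at 0 (size 2, align 2) → ends 2; cpu at 2 (size 2, align 2) → ends 4; uid at 4 (size 4, align 4) → ends 8; rss at 8 (size 4, align 4) → ends 12; total 12 bytes, alignment 4
a at 0 (size 12, align 4) → ends 12
pad 4 to align 8 for start_time
start_time at 16 (size 8, align 8) → ends 24
c at 24 (size 2, align 2) → ends 26
pad 2 to align 4 for f
f at 28 (size 72, align 4) → ends 100
g at 100 (size 1, align 1) → ends 101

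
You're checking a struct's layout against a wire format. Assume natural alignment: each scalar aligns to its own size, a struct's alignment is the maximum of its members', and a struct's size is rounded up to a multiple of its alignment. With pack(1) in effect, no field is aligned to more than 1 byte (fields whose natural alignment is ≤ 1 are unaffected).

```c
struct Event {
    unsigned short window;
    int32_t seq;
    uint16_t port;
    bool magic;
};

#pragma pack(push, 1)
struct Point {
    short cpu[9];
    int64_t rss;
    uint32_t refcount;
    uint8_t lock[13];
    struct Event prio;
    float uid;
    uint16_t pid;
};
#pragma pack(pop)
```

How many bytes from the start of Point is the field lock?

Event: window at 0 (size 2, align 2) → ends 2; pad 2 to align 4 for seq; seq at 4 (size 4, align 4) → ends 8; port at 8 (size 2, align 2) → ends 10; magic at 10 (size 1, align 1) → ends 11; tail pad 1 to reach multiple of 4; total 12 bytes, alignment 4
cpu at 0 (size 18, align 1) → ends 18
rss at 18 (size 8, align 1) → ends 26
refcount at 26 (size 4, align 1) → ends 30
lock at 30 (size 13, align 1) → ends 43

30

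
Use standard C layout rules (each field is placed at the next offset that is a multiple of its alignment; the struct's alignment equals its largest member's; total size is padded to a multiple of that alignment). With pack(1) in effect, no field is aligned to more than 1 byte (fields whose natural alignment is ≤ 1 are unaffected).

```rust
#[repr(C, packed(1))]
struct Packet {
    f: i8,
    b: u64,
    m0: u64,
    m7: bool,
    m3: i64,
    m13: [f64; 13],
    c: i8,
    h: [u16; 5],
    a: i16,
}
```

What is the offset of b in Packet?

0..1  f  (1B, 1-aligned)
1..9  b  (8B, 1-aligned)

1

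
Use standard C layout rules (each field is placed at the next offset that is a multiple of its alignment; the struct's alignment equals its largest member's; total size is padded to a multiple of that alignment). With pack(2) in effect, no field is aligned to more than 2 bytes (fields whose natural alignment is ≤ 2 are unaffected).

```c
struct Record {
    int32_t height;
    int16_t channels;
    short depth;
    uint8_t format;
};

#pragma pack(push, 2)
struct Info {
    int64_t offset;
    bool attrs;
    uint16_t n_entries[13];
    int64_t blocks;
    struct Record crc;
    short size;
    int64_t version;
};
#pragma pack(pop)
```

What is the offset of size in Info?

Record: height at 0 (size 4, align 4) → ends 4; channels at 4 (size 2, align 2) → ends 6; depth at 6 (size 2, align 2) → ends 8; format at 8 (size 1, align 1) → ends 9; tail pad 3 to reach multiple of 4; total 12 bytes, alignment 4
offset at 0 (size 8, align 2) → ends 8
attrs at 8 (size 1, align 1) → ends 9
pad 1 to align 2 for n_entries
n_entries at 10 (size 26, align 2) → ends 36
blocks at 36 (size 8, align 2) → ends 44
crc at 44 (size 12, align 2) → ends 56
size at 56 (size 2, align 2) → ends 58

56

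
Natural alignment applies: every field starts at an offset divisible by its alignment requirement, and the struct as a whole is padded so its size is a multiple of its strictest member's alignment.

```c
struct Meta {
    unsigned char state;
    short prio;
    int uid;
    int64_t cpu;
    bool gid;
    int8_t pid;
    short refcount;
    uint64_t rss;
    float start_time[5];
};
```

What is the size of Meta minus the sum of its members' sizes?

@0: state [1B, align 1] → 1
+1 pad (align 2)
@2: prio [2B, align 2] → 4
@4: uid [4B, align 4] → 8
@8: cpu [8B, align 8] → 16
@16: gid [1B, align 1] → 17
@17: pid [1B, align 1] → 18
@18: refcount [2B, align 2] → 20
+4 pad (align 8)
@24: rss [8B, align 8] → 32
@32: start_time [20B, align 4] → 52
+4 tail pad (align 8)
size 56, align 8
data bytes 47, size 56 → padding 9

9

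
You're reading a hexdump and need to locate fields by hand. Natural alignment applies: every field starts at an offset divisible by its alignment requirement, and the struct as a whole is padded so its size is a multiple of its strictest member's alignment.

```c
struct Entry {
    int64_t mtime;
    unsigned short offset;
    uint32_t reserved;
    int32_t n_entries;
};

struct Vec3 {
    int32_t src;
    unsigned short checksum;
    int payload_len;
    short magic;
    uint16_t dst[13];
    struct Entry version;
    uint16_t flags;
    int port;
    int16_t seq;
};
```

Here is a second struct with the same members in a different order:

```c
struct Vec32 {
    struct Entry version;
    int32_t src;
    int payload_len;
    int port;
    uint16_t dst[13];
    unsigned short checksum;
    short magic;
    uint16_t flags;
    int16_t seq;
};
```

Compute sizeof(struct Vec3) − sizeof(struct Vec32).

8

Entry: @0: mtime [8B, align 8] → 8; @8: offset [2B, align 2] → 10; +2 pad (align 4); @12: reserved [4B, align 4] → 16; @16: n_entries [4B, align 4] → 20; +4 tail pad (align 8); size 24, align 8
@0: src [4B, align 4] → 4
@4: checksum [2B, align 2] → 6
+2 pad (align 4)
@8: payload_len [4B, align 4] → 12
@12: magic [2B, align 2] → 14
@14: dst [26B, align 2] → 40
@40: version [24B, align 8] → 64
@64: flags [2B, align 2] → 66
+2 pad (align 4)
@68: port [4B, align 4] → 72
@72: seq [2B, align 2] → 74
+6 tail pad (align 8)
size 80, align 8
— Vec32 —
@0: version [24B, align 8] → 24
@24: src [4B, align 4] → 28
@28: payload_len [4B, align 4] → 32
@32: port [4B, align 4] → 36
@36: dst [26B, align 2] → 62
@62: checksum [2B, align 2] → 64
@64: magic [2B, align 2] → 66
@66: flags [2B, align 2] → 68
@68: seq [2B, align 2] → 70
+2 tail pad (align 8)
size 72, align 8
80 − 72 = 8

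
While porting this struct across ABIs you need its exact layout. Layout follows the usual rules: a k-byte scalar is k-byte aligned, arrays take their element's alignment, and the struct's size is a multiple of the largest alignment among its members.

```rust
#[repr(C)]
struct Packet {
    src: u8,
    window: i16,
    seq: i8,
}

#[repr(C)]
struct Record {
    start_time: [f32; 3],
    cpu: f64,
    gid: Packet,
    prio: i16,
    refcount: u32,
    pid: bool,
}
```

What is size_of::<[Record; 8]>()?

Packet: @0: src [1B, align 1] → 1; +1 pad (align 2); @2: window [2B, align 2] → 4; @4: seq [1B, align 1] → 5; +1 tail pad (align 2); size 6, align 2
@0: start_time [12B, align 4] → 12
+4 pad (align 8)
@16: cpu [8B, align 8] → 24
@24: gid [6B, align 2] → 30
@30: prio [2B, align 2] → 32
@32: refcount [4B, align 4] → 36
@36: pid [1B, align 1] → 37
+3 tail pad (align 8)
size 40, align 8
array of 8: 8 × 40 = 320

320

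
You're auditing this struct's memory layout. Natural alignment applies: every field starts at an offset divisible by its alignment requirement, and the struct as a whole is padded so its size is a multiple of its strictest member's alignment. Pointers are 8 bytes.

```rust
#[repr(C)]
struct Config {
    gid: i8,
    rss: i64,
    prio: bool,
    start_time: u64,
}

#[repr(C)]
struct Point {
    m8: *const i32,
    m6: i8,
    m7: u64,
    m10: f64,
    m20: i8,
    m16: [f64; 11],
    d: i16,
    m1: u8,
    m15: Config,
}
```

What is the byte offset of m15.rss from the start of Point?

144

Config: gid at 0 (size 1, align 1) → ends 1; pad 7 to align 8 for rss; rss at 8 (size 8, align 8) → ends 16; prio at 16 (size 1, align 1) → ends 17; pad 7 to align 8 for start_time; start_time at 24 (size 8, align 8) → ends 32; total 32 bytes, alignment 8
m8 at 0 (size 8, align 8) → ends 8
m6 at 8 (size 1, align 1) → ends 9
pad 7 to align 8 for m7
m7 at 16 (size 8, align 8) → ends 24
m10 at 24 (size 8, align 8) → ends 32
m20 at 32 (size 1, align 1) → ends 33
pad 7 to align 8 for m16
m16 at 40 (size 88, align 8) → ends 128
d at 128 (size 2, align 2) → ends 130
m1 at 130 (size 1, align 1) → ends 131
pad 5 to align 8 for m15
m15 at 136 (size 32, align 8) → ends 168
within Config: rss at 8
136 + 8 = 144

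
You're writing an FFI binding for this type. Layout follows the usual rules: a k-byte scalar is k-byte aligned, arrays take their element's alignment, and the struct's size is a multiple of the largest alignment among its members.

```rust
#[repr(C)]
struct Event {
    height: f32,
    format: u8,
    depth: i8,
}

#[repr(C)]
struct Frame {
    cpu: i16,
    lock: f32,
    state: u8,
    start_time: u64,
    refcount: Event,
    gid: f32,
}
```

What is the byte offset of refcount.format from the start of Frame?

28

Event: 0..4  height  (4B, 4-aligned); 4..5  format  (1B, 1-aligned); 5..6  depth  (1B, 1-aligned); 6..8  -- tail padding (2B); sizeof = 8, alignof = 4
0..2  cpu  (2B, 2-aligned)
2..4  -- padding (2B)
4..8  lock  (4B, 4-aligned)
8..9  state  (1B, 1-aligned)
9..16  -- padding (7B)
16..24  start_time  (8B, 8-aligned)
24..32  refcount  (8B, 4-aligned)
within Event: format at 4
24 + 4 = 28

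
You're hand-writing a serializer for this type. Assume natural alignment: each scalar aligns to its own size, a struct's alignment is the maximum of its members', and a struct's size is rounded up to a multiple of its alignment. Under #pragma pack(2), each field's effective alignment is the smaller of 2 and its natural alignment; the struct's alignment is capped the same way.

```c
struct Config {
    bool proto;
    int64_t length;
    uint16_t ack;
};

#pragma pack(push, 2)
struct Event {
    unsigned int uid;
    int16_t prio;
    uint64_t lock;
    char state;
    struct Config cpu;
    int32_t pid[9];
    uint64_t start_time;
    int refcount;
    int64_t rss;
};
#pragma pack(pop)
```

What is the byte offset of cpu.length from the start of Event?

Config: @0: proto [1B, align 1] → 1; +7 pad (align 8); @8: length [8B, align 8] → 16; @16: ack [2B, align 2] → 18; +6 tail pad (align 8); size 24, align 8
@0: uid [4B, align 2] → 4
@4: prio [2B, align 2] → 6
@6: lock [8B, align 2] → 14
@14: state [1B, align 1] → 15
+1 pad (align 2)
@16: cpu [24B, align 2] → 40
within Config: length at 8
16 + 8 = 24

24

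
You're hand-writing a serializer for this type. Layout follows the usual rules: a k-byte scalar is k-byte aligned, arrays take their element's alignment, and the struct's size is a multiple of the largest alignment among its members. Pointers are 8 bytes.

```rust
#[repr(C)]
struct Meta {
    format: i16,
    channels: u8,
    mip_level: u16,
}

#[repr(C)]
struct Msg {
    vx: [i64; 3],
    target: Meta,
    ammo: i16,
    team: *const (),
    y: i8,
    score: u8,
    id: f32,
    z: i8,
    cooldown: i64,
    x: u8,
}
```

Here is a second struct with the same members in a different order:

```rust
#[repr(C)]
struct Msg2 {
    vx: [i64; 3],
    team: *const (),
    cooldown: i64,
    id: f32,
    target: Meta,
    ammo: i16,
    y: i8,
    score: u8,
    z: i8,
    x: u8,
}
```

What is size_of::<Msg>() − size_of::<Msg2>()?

Meta: 0..2  format  (2B, 2-aligned); 2..3  channels  (1B, 1-aligned); 3..4  -- padding (1B); 4..6  mip_level  (2B, 2-aligned); sizeof = 6, alignof = 2
0..24  vx  (24B, 8-aligned)
24..30  target  (6B, 2-aligned)
30..32  ammo  (2B, 2-aligned)
32..40  team  (8B, 8-aligned)
40..41  y  (1B, 1-aligned)
41..42  score  (1B, 1-aligned)
42..44  -- padding (2B)
44..48  id  (4B, 4-aligned)
48..49  z  (1B, 1-aligned)
49..56  -- padding (7B)
56..64  cooldown  (8B, 8-aligned)
64..65  x  (1B, 1-aligned)
65..72  -- tail padding (7B)
sizeof = 72, alignof = 8
— Msg2 —
0..24  vx  (24B, 8-aligned)
24..32  team  (8B, 8-aligned)
32..40  cooldown  (8B, 8-aligned)
40..44  id  (4B, 4-aligned)
44..50  target  (6B, 2-aligned)
50..52  ammo  (2B, 2-aligned)
52..53  y  (1B, 1-aligned)
53..54  score  (1B, 1-aligned)
54..55  z  (1B, 1-aligned)
55..56  x  (1B, 1-aligned)
sizeof = 56, alignof = 8
72 − 56 = 16

16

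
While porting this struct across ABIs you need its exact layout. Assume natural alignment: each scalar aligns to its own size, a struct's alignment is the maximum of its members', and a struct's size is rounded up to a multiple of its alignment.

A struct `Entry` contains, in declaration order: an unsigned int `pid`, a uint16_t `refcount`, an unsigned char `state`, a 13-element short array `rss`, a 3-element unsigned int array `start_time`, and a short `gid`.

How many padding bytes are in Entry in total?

5

0..4  pid  (4B, 4-aligned)
4..6  refcount  (2B, 2-aligned)
6..7  state  (1B, 1-aligned)
7..8  -- padding (1B)
8..34  rss  (26B, 2-aligned)
34..36  -- padding (2B)
36..48  start_time  (12B, 4-aligned)
48..50  gid  (2B, 2-aligned)
50..52  -- tail padding (2B)
sizeof = 52, alignof = 4
data bytes 47, size 52 → padding 5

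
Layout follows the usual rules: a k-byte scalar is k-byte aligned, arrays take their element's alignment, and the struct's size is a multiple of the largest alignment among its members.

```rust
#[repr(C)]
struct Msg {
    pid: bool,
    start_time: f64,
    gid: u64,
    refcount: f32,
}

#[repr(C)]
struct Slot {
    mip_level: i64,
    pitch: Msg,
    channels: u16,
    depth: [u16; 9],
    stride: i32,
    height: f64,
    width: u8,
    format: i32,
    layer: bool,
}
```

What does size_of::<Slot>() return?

88

Msg: @0: pid [1B, align 1] → 1; +7 pad (align 8); @8: start_time [8B, align 8] → 16; @16: gid [8B, align 8] → 24; @24: refcount [4B, align 4] → 28; +4 tail pad (align 8); size 32, align 8
@0: mip_level [8B, align 8] → 8
@8: pitch [32B, align 8] → 40
@40: channels [2B, align 2] → 42
@42: depth [18B, align 2] → 60
@60: stride [4B, align 4] → 64
@64: height [8B, align 8] → 72
@72: width [1B, align 1] → 73
+3 pad (align 4)
@76: format [4B, align 4] → 80
@80: layer [1B, align 1] → 81
+7 tail pad (align 8)
size 88, align 8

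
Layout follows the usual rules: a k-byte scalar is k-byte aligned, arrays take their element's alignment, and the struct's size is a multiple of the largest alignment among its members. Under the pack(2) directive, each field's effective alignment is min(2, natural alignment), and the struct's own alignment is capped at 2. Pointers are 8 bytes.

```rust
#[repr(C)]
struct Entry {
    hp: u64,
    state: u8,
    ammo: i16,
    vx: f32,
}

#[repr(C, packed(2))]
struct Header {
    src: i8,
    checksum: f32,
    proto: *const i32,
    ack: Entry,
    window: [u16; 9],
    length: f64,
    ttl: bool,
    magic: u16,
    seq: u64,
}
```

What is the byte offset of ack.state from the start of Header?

22

Entry: hp at 0 (size 8, align 8) → ends 8; state at 8 (size 1, align 1) → ends 9; pad 1 to align 2 for ammo; ammo at 10 (size 2, align 2) → ends 12; vx at 12 (size 4, align 4) → ends 16; total 16 bytes, alignment 8
src at 0 (size 1, align 1) → ends 1
pad 1 to align 2 for checksum
checksum at 2 (size 4, align 2) → ends 6
proto at 6 (size 8, align 2) → ends 14
ack at 14 (size 16, align 2) → ends 30
within Entry: state at 8
14 + 8 = 22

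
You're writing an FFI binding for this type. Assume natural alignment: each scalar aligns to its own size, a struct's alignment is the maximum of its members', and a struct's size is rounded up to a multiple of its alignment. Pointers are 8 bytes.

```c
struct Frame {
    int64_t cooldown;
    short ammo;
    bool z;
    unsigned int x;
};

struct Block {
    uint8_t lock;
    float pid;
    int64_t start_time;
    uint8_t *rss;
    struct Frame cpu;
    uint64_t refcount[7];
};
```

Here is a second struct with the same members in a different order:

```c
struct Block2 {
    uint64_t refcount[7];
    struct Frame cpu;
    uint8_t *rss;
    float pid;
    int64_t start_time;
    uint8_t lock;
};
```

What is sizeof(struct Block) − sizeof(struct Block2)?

-8

Frame: cooldown at 0 (size 8, align 8) → ends 8; ammo at 8 (size 2, align 2) → ends 10; z at 10 (size 1, align 1) → ends 11; pad 1 to align 4 for x; x at 12 (size 4, align 4) → ends 16; total 16 bytes, alignment 8
lock at 0 (size 1, align 1) → ends 1
pad 3 to align 4 for pid
pid at 4 (size 4, align 4) → ends 8
start_time at 8 (size 8, align 8) → ends 16
rss at 16 (size 8, align 8) → ends 24
cpu at 24 (size 16, align 8) → ends 40
refcount at 40 (size 56, align 8) → ends 96
total 96 bytes, alignment 8
— Block2 —
refcount at 0 (size 56, align 8) → ends 56
cpu at 56 (size 16, align 8) → ends 72
rss at 72 (size 8, align 8) → ends 80
pid at 80 (size 4, align 4) → ends 84
pad 4 to align 8 for start_time
start_time at 88 (size 8, align 8) → ends 96
lock at 96 (size 1, align 1) → ends 97
tail pad 7 to reach multiple of 8
total 104 bytes, alignment 8
96 − 104 = -8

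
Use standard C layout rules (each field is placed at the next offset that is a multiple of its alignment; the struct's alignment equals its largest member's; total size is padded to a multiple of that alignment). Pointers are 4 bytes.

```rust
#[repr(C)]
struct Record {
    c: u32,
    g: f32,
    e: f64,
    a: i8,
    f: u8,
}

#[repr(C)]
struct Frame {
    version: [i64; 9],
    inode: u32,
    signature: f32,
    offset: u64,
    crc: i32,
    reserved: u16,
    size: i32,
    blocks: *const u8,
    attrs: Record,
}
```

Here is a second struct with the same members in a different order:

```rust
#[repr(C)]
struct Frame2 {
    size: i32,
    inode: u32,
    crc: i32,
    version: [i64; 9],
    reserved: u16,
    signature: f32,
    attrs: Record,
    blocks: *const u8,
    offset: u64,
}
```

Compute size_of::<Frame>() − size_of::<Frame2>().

Record: c at 0 (size 4, align 4) → ends 4; g at 4 (size 4, align 4) → ends 8; e at 8 (size 8, align 8) → ends 16; a at 16 (size 1, align 1) → ends 17; f at 17 (size 1, align 1) → ends 18; tail pad 6 to reach multiple of 8; total 24 bytes, alignment 8
version at 0 (size 72, align 8) → ends 72
inode at 72 (size 4, align 4) → ends 76
signature at 76 (size 4, align 4) → ends 80
offset at 80 (size 8, align 8) → ends 88
crc at 88 (size 4, align 4) → ends 92
reserved at 92 (size 2, align 2) → ends 94
pad 2 to align 4 for size
size at 96 (size 4, align 4) → ends 100
blocks at 100 (size 4, align 4) → ends 104
attrs at 104 (size 24, align 8) → ends 128
total 128 bytes, alignment 8
— Frame2 —
size at 0 (size 4, align 4) → ends 4
inode at 4 (size 4, align 4) → ends 8
crc at 8 (size 4, align 4) → ends 12
pad 4 to align 8 for version
version at 16 (size 72, align 8) → ends 88
reserved at 88 (size 2, align 2) → ends 90
pad 2 to align 4 for signature
signature at 92 (size 4, align 4) → ends 96
attrs at 96 (size 24, align 8) → ends 120
blocks at 120 (size 4, align 4) → ends 124
pad 4 to align 8 for offset
offset at 128 (size 8, align 8) → ends 136
total 136 bytes, alignment 8
128 − 136 = -8

-8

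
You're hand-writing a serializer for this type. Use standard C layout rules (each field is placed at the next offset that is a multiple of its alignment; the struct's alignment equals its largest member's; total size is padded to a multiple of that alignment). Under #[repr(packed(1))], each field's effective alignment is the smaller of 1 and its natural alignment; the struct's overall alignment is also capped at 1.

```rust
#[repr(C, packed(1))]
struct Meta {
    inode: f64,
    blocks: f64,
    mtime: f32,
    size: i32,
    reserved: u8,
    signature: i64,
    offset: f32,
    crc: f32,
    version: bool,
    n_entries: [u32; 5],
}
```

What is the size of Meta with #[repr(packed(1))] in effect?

inode at 0 (size 8, align 1) → ends 8
blocks at 8 (size 8, align 1) → ends 16
mtime at 16 (size 4, align 1) → ends 20
size at 20 (size 4, align 1) → ends 24
reserved at 24 (size 1, align 1) → ends 25
signature at 25 (size 8, align 1) → ends 33
offset at 33 (size 4, align 1) → ends 37
crc at 37 (size 4, align 1) → ends 41
version at 41 (size 1, align 1) → ends 42
n_entries at 42 (size 20, align 1) → ends 62
total 62 bytes, alignment 1

62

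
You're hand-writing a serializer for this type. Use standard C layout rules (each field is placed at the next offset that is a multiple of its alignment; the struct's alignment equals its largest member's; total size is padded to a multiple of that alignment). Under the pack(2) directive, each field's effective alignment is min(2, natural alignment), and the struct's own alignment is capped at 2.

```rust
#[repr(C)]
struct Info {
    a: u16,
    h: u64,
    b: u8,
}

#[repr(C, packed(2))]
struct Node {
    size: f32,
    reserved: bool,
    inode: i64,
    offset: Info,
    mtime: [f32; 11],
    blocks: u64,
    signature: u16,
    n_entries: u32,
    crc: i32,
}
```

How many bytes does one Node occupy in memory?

Info: 0..2  a  (2B, 2-aligned); 2..8  -- padding (6B); 8..16  h  (8B, 8-aligned); 16..17  b  (1B, 1-aligned); 17..24  -- tail padding (7B); sizeof = 24, alignof = 8
0..4  size  (4B, 2-aligned)
4..5  reserved  (1B, 1-aligned)
5..6  -- padding (1B)
6..14  inode  (8B, 2-aligned)
14..38  offset  (24B, 2-aligned)
38..82  mtime  (44B, 2-aligned)
82..90  blocks  (8B, 2-aligned)
90..92  signature  (2B, 2-aligned)
92..96  n_entries  (4B, 2-aligned)
96..100  crc  (4B, 2-aligned)
sizeof = 100, alignof = 2

100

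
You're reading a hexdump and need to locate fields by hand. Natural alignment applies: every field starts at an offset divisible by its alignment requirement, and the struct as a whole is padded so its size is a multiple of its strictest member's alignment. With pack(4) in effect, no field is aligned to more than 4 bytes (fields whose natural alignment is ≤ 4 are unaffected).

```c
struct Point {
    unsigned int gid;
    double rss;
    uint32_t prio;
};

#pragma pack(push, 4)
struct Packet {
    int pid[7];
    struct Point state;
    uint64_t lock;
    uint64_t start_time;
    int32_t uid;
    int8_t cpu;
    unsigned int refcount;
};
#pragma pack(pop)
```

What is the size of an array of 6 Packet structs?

480

Point: 0..4  gid  (4B, 4-aligned); 4..8  -- padding (4B); 8..16  rss  (8B, 8-aligned); 16..20  prio  (4B, 4-aligned); 20..24  -- tail padding (4B); sizeof = 24, alignof = 8
0..28  pid  (28B, 4-aligned)
28..52  state  (24B, 4-aligned)
52..60  lock  (8B, 4-aligned)
60..68  start_time  (8B, 4-aligned)
68..72  uid  (4B, 4-aligned)
72..73  cpu  (1B, 1-aligned)
73..76  -- padding (3B)
76..80  refcount  (4B, 4-aligned)
sizeof = 80, alignof = 4
array of 6: 6 × 80 = 480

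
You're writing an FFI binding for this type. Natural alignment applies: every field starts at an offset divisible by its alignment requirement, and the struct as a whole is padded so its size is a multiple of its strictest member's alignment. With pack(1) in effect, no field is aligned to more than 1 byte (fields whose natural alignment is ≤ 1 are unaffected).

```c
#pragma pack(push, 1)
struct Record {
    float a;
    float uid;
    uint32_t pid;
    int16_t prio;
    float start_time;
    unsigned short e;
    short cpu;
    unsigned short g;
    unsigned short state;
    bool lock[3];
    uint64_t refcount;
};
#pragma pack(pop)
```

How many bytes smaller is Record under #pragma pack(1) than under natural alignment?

3

natural layout:
  0..4  a  (4B, 4-aligned)
  4..8  uid  (4B, 4-aligned)
  8..12  pid  (4B, 4-aligned)
  12..14  prio  (2B, 2-aligned)
  14..16  -- padding (2B)
  16..20  start_time  (4B, 4-aligned)
  20..22  e  (2B, 2-aligned)
  22..24  cpu  (2B, 2-aligned)
  24..26  g  (2B, 2-aligned)
  26..28  state  (2B, 2-aligned)
  28..31  lock  (3B, 1-aligned)
  31..32  -- padding (1B)
  32..40  refcount  (8B, 8-aligned)
  sizeof = 40, alignof = 8
packed(1) layout:
  0..4  a  (4B, 1-aligned)
  4..8  uid  (4B, 1-aligned)
  8..12  pid  (4B, 1-aligned)
  12..14  prio  (2B, 1-aligned)
  14..18  start_time  (4B, 1-aligned)
  18..20  e  (2B, 1-aligned)
  20..22  cpu  (2B, 1-aligned)
  22..24  g  (2B, 1-aligned)
  24..26  state  (2B, 1-aligned)
  26..29  lock  (3B, 1-aligned)
  29..37  refcount  (8B, 1-aligned)
  sizeof = 37, alignof = 1
40 − 37 = 3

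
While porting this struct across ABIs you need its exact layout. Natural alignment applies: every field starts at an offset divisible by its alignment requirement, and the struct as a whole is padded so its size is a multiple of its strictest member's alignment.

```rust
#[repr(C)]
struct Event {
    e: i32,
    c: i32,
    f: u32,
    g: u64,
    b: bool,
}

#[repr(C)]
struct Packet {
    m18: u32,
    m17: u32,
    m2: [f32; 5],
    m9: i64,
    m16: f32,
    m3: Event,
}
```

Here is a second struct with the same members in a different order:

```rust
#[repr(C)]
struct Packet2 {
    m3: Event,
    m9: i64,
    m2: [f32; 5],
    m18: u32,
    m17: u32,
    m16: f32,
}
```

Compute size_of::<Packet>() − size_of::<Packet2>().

8

Event: @0: e [4B, align 4] → 4; @4: c [4B, align 4] → 8; @8: f [4B, align 4] → 12; +4 pad (align 8); @16: g [8B, align 8] → 24; @24: b [1B, align 1] → 25; +7 tail pad (align 8); size 32, align 8
@0: m18 [4B, align 4] → 4
@4: m17 [4B, align 4] → 8
@8: m2 [20B, align 4] → 28
+4 pad (align 8)
@32: m9 [8B, align 8] → 40
@40: m16 [4B, align 4] → 44
+4 pad (align 8)
@48: m3 [32B, align 8] → 80
size 80, align 8
— Packet2 —
@0: m3 [32B, align 8] → 32
@32: m9 [8B, align 8] → 40
@40: m2 [20B, align 4] → 60
@60: m18 [4B, align 4] → 64
@64: m17 [4B, align 4] → 68
@68: m16 [4B, align 4] → 72
size 72, align 8
80 − 72 = 8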